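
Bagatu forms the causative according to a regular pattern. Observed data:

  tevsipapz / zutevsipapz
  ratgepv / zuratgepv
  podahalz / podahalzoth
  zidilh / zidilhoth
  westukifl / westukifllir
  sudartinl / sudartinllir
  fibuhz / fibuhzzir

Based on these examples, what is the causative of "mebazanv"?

"mebazanv" has second-to-last letter 'n'. The one such stem in the data (sudartinl → sudartinllir) doubles the final consonant and adds -ir (as do westukifl, fibuhz), so the same rule applies.
So mebazanv → mebazanvvir.

mebazanvvir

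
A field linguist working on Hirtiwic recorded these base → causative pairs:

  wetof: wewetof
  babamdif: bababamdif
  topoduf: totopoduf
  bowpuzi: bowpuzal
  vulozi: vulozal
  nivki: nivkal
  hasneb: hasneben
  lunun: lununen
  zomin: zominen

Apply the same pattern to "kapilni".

"kapilni" ends in -i. The stems ending in -i (bowpuzi → bowpuzal, vulozi → vulozal, nivki → nivkal) drop the final letter and add -al.
The other patterns: stems ending in -f repeat the first consonant+vowel as a prefix; stems ending in -b or -n add -en.
So kapilni → kapilnal.

kapilnal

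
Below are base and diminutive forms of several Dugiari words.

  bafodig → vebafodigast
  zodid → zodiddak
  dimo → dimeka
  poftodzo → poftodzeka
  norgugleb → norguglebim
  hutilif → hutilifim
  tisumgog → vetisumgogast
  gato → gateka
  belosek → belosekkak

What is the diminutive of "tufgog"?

"tufgog" ends in -g. The stems ending in -g (tisumgog → vetisumgogast, bafodig → vebafodigast) add ve- … -ast around the stem.
The other patterns: stems ending in -b or -f add -im; stems ending in -o drop the final letter and add -eka; stems ending in -d or -k double the final consonant and add -ak.
So tufgog → vetufgogast.

vetufgogast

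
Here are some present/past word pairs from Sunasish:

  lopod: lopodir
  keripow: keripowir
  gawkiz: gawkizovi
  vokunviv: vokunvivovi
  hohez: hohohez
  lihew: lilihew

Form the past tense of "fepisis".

fepisisovi

"fepisis" has last vowel 'i'. The stems whose last vowel is 'i' (gawkiz → gawkizovi, vokunviv → vokunvivovi) add -ovi.
The other patterns: stems whose last vowel is 'o' add -ir; stems whose last vowel is 'e' repeat the first consonant+vowel as a prefix.
So fepisis → fepisisovi.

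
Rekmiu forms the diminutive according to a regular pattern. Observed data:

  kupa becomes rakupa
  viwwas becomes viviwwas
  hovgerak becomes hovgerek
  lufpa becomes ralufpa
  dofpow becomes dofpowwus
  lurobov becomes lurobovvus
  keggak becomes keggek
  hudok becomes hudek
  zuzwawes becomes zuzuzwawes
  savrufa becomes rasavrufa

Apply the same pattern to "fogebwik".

fogebwek

keggak and viwwas both have last vowel 'a' yet inflect differently (keggek, viviwwas), so the last vowel is not what conditions the rule; the final letter is.
"fogebwik" ends in -k. The stems ending in -k (keggak → keggek, hovgerak → hovgerek, hudok → hudek) change the last vowel to 'e'.
The other patterns: stems ending in -s repeat the first consonant+vowel as a prefix; stems ending in -a add the prefix ra-; stems ending in -v or -w double the final consonant and add -us.
So fogebwik → fogebwek.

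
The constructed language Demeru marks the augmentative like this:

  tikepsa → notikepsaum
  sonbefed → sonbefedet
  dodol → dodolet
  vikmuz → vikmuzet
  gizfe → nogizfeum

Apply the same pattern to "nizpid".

nizpidet

"nizpid" ends in a consonant. The stems ending in a consonant (dodol → dodolet, sonbefed → sonbefedet, vikmuz → vikmuzet) add -et.
So nizpid → nizpidet.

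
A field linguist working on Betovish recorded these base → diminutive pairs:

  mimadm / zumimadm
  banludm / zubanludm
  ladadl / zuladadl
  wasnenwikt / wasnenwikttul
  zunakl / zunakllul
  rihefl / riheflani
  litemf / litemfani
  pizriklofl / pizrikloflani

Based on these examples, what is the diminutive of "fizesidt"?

zufizesidt

ladadl and zunakl both end in -l yet inflect differently (zuladadl, zunakllul), so the final letter is not what conditions the rule; the second-to-last letter is.
"fizesidt" has second-to-last letter 'd'. The stems whose second-to-last letter is 'd' (mimadm → zumimadm, banludm → zubanludm, ladadl → zuladadl) add the prefix zu-.
The other patterns: stems whose second-to-last letter is 'k' double the final consonant and add -ul; stems whose second-to-last letter is 'f' or 'm' add -ani.
So fizesidt → zufizesidt.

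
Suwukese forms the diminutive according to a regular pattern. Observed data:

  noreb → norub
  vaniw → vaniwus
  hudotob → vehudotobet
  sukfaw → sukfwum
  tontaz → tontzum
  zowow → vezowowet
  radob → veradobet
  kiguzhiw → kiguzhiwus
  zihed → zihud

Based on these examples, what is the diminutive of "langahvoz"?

vaniw and zowow both end in -w yet inflect differently (vaniwus, vezowowet), so the final letter is not what conditions the rule; the last vowel is.
"langahvoz" has last vowel 'o'. The stems whose last vowel is 'o' (zowow → vezowowet, hudotob → vehudotobet, radob → veradobet) add ve- … -et around the stem.
The other patterns: stems whose last vowel is 'i' add -us; stems whose last vowel is 'e' change the last vowel to 'u'; stems whose last vowel is 'a' delete the last vowel and add -um.
So langahvoz → velangahvozet.

velangahvozet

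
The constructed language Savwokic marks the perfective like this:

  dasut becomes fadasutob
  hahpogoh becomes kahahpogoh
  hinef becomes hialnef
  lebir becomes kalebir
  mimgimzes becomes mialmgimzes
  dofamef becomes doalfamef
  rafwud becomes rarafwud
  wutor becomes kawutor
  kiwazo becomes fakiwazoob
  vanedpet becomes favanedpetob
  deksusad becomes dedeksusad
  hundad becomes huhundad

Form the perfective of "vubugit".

dofamef and vanedpet both have last vowel 'e' yet inflect differently (doalfamef, favanedpetob), so the last vowel is not what conditions the rule; the final letter is.
"vubugit" ends in -t. The stems ending in -t (vanedpet → favanedpetob, dasut → fadasutob) add fa- … -ob around the stem.
The other patterns: stems ending in -f or -s insert -al- after the first vowel; stems ending in -h or -r add the prefix ka-; stems ending in -d repeat the first consonant+vowel as a prefix.
So vubugit → favubugitob.

favubugitob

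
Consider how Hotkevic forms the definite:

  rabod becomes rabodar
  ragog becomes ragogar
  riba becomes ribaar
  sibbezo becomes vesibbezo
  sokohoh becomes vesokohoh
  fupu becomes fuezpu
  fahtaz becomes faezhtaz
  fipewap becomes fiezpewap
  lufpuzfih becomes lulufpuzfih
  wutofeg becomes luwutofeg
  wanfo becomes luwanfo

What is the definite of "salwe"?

vesalwe

sokohoh and lufpuzfih both end in -h yet inflect differently (vesokohoh, lulufpuzfih), so the final letter is not what conditions the rule; the first letter is.
"salwe" begins with s-. The stems beginning with s- (sibbezo → vesibbezo, sokohoh → vesokohoh) add the prefix ve-.
The other patterns: stems beginning with r- add -ar; stems beginning with f- insert -ez- after the first vowel; stems beginning with l- or w- add the prefix lu-.
So salwe → vesalwe.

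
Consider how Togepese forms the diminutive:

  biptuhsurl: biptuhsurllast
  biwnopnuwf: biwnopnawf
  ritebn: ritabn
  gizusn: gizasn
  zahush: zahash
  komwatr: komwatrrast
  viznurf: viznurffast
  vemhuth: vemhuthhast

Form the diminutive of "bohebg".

"bohebg" has second-to-last letter 'b'. The one such stem in the data (ritebn → ritabn) changes the last vowel to 'a' (as do biwnopnuwf, gizusn), so the same rule applies.
So bohebg → bohabg.

bohabg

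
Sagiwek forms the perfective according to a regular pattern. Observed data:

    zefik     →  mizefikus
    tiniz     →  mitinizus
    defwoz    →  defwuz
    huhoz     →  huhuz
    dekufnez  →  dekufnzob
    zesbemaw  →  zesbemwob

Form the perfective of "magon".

tiniz and defwoz both end in -z yet inflect differently (mitinizus, defwuz), so the final letter is not what conditions the rule; the last vowel is.
"magon" has last vowel 'o'. The stems whose last vowel is 'o' (defwoz → defwuz, huhoz → huhuz) change the last vowel to 'u'.
So magon → magun.

magun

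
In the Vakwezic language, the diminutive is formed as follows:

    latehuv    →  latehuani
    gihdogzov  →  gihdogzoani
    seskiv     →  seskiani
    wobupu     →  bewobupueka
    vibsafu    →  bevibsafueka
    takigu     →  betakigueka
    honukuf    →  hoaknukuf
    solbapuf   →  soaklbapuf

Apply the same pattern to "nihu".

benihueka

"nihu" ends in -u. The stems ending in -u (wobupu → bewobupueka, vibsafu → bevibsafueka, takigu → betakigueka) add be- … -eka around the stem.
So nihu → benihueka.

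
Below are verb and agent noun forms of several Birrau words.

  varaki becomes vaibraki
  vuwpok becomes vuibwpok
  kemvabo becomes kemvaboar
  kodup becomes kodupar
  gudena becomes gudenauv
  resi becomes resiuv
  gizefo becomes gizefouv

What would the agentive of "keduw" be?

varaki and resi both end in -i yet inflect differently (vaibraki, resiuv), so the final letter is not what conditions the rule; the first letter is.
"keduw" begins with k-. The stems beginning with k- (kemvabo → kemvaboar, kodup → kodupar) add -ar.
The other patterns: stems beginning with v- insert -ib- after the first vowel; stems beginning with g- or r- add -uv.
So keduw → keduwar.

keduwar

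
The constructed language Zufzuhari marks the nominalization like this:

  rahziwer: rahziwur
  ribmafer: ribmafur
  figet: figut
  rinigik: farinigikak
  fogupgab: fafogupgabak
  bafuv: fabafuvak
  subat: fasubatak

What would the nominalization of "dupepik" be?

figet and subat both end in -t yet inflect differently (figut, fasubatak), so the final letter is not what conditions the rule; the last vowel is.
"dupepik" has last vowel 'i'. The one such stem in the data (rinigik → farinigikak) adds fa- … -ak around the stem, so the same rule applies.
The other pattern: stems whose last vowel is 'e' change the last vowel to 'u'.
So dupepik → fadupepikak.

fadupepikak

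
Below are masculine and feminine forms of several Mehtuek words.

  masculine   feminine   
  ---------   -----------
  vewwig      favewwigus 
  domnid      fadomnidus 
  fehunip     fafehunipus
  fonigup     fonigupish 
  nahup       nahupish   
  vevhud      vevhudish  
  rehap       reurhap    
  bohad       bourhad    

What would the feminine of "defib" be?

"defib" has last vowel 'i'. The stems whose last vowel is 'i' (vewwig → favewwigus, domnid → fadomnidus, fehunip → fafehunipus) add fa- … -us around the stem.
The other patterns: stems whose last vowel is 'u' add -ish; stems whose last vowel is 'a' insert -ur- after the first vowel.
So defib → fadefibus.

fadefibus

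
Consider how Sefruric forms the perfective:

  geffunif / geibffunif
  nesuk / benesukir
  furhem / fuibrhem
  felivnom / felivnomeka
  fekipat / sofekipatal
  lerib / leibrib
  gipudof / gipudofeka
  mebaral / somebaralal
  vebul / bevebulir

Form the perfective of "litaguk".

"litaguk" has last vowel 'u'. The stems whose last vowel is 'u' (nesuk → benesukir, vebul → bevebulir) add be- … -ir around the stem.
The other patterns: stems whose last vowel is 'a' add so- … -al around the stem; stems whose last vowel is 'o' add -eka; stems whose last vowel is 'e' or 'i' insert -ib- after the first vowel.
So litaguk → belitagukir.

belitagukir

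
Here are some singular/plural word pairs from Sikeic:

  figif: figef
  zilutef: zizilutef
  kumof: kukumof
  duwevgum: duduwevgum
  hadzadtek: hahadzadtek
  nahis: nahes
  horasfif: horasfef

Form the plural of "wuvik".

wuvek

figif and kumof both end in -f yet inflect differently (figef, kukumof), so the final letter is not what conditions the rule; the last vowel is.
"wuvik" has last vowel 'i'. The stems whose last vowel is 'i' (nahis → nahes, figif → figef, horasfif → horasfef) change the last vowel to 'e'.
So wuvik → wuvek.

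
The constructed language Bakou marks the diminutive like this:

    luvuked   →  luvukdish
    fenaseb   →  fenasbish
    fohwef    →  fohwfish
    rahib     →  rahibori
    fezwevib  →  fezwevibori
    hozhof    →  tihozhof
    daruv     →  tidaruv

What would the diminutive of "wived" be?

"wived" has last vowel 'e'. The stems whose last vowel is 'e' (luvuked → luvukdish, fenaseb → fenasbish, fohwef → fohwfish) delete the last vowel and add -ish.
So wived → wivdish.

wivdish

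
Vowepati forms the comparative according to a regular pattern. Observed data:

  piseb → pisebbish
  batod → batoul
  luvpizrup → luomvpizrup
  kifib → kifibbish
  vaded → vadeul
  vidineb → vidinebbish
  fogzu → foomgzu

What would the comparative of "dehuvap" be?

deomhuvap

vidineb and vaded both have last vowel 'e' yet inflect differently (vidinebbish, vadeul), so the last vowel is not what conditions the rule; the final letter is.
"dehuvap" ends in -p. The one such stem in the data (luvpizrup → luomvpizrup) inserts -om- after the first vowel (as does fogzu), so the same rule applies.
So dehuvap → deomhuvap.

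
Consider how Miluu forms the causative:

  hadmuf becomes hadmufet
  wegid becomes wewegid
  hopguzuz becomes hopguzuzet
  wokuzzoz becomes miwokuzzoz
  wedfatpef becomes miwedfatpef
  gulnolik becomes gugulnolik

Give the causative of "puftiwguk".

"puftiwguk" has last vowel 'u'. The stems whose last vowel is 'u' (hadmuf → hadmufet, hopguzuz → hopguzuzet) add -et.
So puftiwguk → puftiwguket.

puftiwguket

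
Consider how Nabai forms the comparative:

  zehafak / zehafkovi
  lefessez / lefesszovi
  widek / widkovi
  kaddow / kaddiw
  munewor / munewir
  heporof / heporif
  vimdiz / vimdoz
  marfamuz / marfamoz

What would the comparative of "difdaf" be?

difdfovi

"difdaf" has last vowel 'a'. The one such stem in the data (zehafak → zehafkovi) deletes the last vowel and adds -ovi (as do lefessez, widek), so the same rule applies.
So difdaf → difdfovi.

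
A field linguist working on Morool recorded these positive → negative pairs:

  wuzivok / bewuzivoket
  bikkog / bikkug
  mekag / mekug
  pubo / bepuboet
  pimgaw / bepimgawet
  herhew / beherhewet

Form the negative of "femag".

femug

mekag and pimgaw both have last vowel 'a' yet inflect differently (mekug, bepimgawet), so the last vowel is not what conditions the rule; the final letter is.
"femag" ends in -g. The stems ending in -g (mekag → mekug, bikkog → bikkug) change the last vowel to 'u'.
The other pattern: stems ending in -k, -o or -w add be- … -et around the stem.
So femag → femug.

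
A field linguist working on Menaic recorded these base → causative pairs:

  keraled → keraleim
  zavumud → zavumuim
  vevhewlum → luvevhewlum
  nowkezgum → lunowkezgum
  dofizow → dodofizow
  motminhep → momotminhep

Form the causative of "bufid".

zavumud and vevhewlum both have last vowel 'u' yet inflect differently (zavumuim, luvevhewlum), so the last vowel is not what conditions the rule; the final letter is.
"bufid" ends in -d. The stems ending in -d (keraled → keraleim, zavumud → zavumuim) drop the final letter and add -im.
The other patterns: stems ending in -m add the prefix lu-; stems ending in -p or -w repeat the first consonant+vowel as a prefix.
So bufid → bufiim.

bufiim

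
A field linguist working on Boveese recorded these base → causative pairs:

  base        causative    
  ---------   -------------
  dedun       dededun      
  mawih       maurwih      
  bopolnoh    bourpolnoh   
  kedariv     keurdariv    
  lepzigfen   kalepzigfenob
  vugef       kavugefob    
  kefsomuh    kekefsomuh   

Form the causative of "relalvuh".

rerelalvuh

dedun and lepzigfen both end in -n yet inflect differently (dededun, kalepzigfenob), so the final letter is not what conditions the rule; the last vowel is.
"relalvuh" has last vowel 'u'. The stems whose last vowel is 'u' (dedun → dededun, kefsomuh → kekefsomuh) repeat the first consonant+vowel as a prefix.
The other patterns: stems whose last vowel is 'e' add ka- … -ob around the stem; stems whose last vowel is 'i' or 'o' insert -ur- after the first vowel.
So relalvuh → rerelalvuh.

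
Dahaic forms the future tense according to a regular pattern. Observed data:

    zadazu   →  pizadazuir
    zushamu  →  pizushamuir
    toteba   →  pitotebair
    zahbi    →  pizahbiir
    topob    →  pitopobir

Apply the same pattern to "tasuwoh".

pitasuwohir

Every pair shown (zadazu → pizadazuir, zushamu → pizushamuir, toteba → pitotebair, …) follows the same rule: add pi- … -ir around the stem.
So tasuwoh → pitasuwohir.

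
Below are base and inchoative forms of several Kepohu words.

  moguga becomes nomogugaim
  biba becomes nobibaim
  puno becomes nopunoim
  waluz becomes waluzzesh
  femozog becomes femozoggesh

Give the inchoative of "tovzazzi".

puno and femozog both have last vowel 'o' yet inflect differently (nopunoim, femozoggesh), so the last vowel is not what conditions the rule; whether the stem ends in a vowel or a consonant is.
"tovzazzi" ends in a vowel. The stems ending in a vowel (moguga → nomogugaim, biba → nobibaim, puno → nopunoim) add no- … -im around the stem.
So tovzazzi → notovzazziim.

notovzazziim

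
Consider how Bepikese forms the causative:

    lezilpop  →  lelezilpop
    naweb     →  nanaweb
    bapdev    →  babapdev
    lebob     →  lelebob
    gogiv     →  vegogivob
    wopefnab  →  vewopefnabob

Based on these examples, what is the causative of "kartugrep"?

kakartugrep

"kartugrep" has last vowel 'e'. The stems whose last vowel is 'e' (naweb → nanaweb, bapdev → babapdev) repeat the first consonant+vowel as a prefix.
The other pattern: stems whose last vowel is 'a' or 'i' add ve- … -ob around the stem.
So kartugrep → kakartugrep.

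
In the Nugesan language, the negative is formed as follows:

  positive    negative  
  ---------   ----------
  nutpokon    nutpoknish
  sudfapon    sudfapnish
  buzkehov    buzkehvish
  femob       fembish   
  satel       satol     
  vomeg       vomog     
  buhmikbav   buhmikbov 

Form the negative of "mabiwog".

buzkehov and buhmikbav both end in -v yet inflect differently (buzkehvish, buhmikbov), so the final letter is not what conditions the rule; the last vowel is.
"mabiwog" has last vowel 'o'. The stems whose last vowel is 'o' (nutpokon → nutpoknish, sudfapon → sudfapnish, buzkehov → buzkehvish) delete the last vowel and add -ish.
The other pattern: stems whose last vowel is 'a' or 'e' change the last vowel to 'o'.
So mabiwog → mabiwgish.

mabiwgish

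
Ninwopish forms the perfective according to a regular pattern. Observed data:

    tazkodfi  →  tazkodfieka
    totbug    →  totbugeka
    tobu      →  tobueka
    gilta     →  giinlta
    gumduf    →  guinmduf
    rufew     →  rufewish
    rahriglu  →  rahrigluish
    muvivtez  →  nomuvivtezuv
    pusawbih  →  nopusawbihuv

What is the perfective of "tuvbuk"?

tuvbukeka

tobu and rahriglu both end in -u yet inflect differently (tobueka, rahrigluish), so the final letter is not what conditions the rule; the first letter is.
"tuvbuk" begins with t-. The stems beginning with t- (tazkodfi → tazkodfieka, totbug → totbugeka, tobu → tobueka) add -eka.
So tuvbuk → tuvbukeka.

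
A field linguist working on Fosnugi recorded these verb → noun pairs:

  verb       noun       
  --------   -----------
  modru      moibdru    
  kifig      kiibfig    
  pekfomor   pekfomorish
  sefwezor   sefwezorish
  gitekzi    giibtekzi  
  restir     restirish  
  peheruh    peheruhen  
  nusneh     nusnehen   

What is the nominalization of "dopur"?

"dopur" ends in -r. The stems ending in -r (pekfomor → pekfomorish, sefwezor → sefwezorish, restir → restirish) add -ish.
The other patterns: stems ending in -h add -en; stems ending in -g, -i or -u insert -ib- after the first vowel.
So dopur → dopurish.

dopurish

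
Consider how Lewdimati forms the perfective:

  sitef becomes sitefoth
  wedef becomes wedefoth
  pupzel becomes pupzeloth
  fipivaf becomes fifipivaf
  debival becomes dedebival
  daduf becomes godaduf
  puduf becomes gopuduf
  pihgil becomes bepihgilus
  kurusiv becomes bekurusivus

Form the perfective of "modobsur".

gomodobsur

sitef and fipivaf both end in -f yet inflect differently (sitefoth, fifipivaf), so the final letter is not what conditions the rule; the last vowel is.
"modobsur" has last vowel 'u'. The stems whose last vowel is 'u' (daduf → godaduf, puduf → gopuduf) add the prefix go-.
So modobsur → gomodobsur.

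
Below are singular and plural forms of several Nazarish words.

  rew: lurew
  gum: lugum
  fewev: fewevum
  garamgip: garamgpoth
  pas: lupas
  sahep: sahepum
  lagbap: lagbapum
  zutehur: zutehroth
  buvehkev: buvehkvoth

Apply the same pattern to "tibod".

sahep and garamgip both end in -p yet inflect differently (sahepum, garamgpoth), so the final letter is not what conditions the rule; the number of vowels is.
"tibod" has 2 vowels. The stems with 2 vowels (sahep → sahepum, lagbap → lagbapum, fewev → fewevum) add -um.
The other patterns: stems with 1 vowel add the prefix lu-; stems with 3 vowels delete the last vowel and add -oth.
So tibod → tibodum.

tibodum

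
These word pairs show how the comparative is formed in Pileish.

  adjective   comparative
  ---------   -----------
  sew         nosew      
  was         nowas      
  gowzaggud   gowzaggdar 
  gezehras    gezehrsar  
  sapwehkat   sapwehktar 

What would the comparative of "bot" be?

nobot

was and gezehras both end in -s yet inflect differently (nowas, gezehrsar), so the final letter is not what conditions the rule; the number of vowels is.
"bot" has 1 vowel. The stems with 1 vowel (sew → nosew, was → nowas) add the prefix no-.
So bot → nobot.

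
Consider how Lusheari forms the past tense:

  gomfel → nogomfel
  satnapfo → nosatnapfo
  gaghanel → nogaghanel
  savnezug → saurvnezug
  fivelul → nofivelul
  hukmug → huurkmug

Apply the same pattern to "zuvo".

savnezug and fivelul both have last vowel 'u' yet inflect differently (saurvnezug, nofivelul), so the last vowel is not what conditions the rule; the final letter is.
"zuvo" ends in -o. The one such stem in the data (satnapfo → nosatnapfo) adds the prefix no-, so the same rule applies.
So zuvo → nozuvo.

nozuvo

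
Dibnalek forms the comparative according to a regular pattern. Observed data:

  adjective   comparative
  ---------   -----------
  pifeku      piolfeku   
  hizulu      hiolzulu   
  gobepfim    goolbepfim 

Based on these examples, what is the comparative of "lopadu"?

Every pair shown (pifeku → piolfeku, hizulu → hiolzulu, gobepfim → goolbepfim) follows the same rule: insert -ol- after the first vowel.
So lopadu → loolpadu.

loolpadu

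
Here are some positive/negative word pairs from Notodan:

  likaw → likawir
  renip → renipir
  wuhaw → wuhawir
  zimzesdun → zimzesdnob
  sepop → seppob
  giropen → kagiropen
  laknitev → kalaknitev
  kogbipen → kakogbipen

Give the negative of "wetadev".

renip and sepop both end in -p yet inflect differently (renipir, seppob), so the final letter is not what conditions the rule; the last vowel is.
"wetadev" has last vowel 'e'. The stems whose last vowel is 'e' (giropen → kagiropen, laknitev → kalaknitev, kogbipen → kakogbipen) add the prefix ka-.
The other patterns: stems whose last vowel is 'a' or 'i' add -ir; stems whose last vowel is 'o' or 'u' delete the last vowel and add -ob.
So wetadev → kawetadev.

kawetadev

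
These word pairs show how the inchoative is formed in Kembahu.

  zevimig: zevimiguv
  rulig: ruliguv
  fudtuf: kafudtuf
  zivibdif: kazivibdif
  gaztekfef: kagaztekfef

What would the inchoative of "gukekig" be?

"gukekig" ends in -g. The stems ending in -g (rulig → ruliguv, zevimig → zevimiguv) add -uv.
So gukekig → gukekiguv.

gukekiguv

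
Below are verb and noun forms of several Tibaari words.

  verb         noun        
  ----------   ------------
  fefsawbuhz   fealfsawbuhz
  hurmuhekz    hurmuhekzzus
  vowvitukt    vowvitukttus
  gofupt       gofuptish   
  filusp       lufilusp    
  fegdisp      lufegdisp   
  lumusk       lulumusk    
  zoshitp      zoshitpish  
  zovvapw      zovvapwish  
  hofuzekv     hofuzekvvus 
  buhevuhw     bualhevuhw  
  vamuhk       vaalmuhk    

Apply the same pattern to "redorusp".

luredorusp

"redorusp" has second-to-last letter 's'. The stems whose second-to-last letter is 's' (fegdisp → lufegdisp, lumusk → lulumusk, filusp → lufilusp) add the prefix lu-.
The other patterns: stems whose second-to-last letter is 'h' insert -al- after the first vowel; stems whose second-to-last letter is 'k' double the final consonant and add -us; stems whose second-to-last letter is 'p' or 't' add -ish.
So redorusp → luredorusp.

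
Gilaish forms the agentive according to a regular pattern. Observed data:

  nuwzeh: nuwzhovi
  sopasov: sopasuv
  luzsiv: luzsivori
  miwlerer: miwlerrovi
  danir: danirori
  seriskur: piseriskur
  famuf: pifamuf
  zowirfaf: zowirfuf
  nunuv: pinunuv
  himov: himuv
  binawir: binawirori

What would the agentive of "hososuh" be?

pihososuh

"hososuh" has last vowel 'u'. The stems whose last vowel is 'u' (famuf → pifamuf, seriskur → piseriskur, nunuv → pinunuv) add the prefix pi-.
The other patterns: stems whose last vowel is 'i' add -ori; stems whose last vowel is 'e' delete the last vowel and add -ovi; stems whose last vowel is 'a' or 'o' change the last vowel to 'u'.
So hososuh → pihososuh.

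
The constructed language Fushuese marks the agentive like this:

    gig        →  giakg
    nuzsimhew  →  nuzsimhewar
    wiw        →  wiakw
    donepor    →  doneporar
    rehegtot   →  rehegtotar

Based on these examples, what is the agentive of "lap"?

nuzsimhew and wiw both end in -w yet inflect differently (nuzsimhewar, wiakw), so the final letter is not what conditions the rule; the number of vowels is.
"lap" has 1 vowel. The stems with 1 vowel (gig → giakg, wiw → wiakw) insert -ak- after the first vowel.
The other pattern: stems with 3 vowels add -ar.
So lap → laakp.

laakp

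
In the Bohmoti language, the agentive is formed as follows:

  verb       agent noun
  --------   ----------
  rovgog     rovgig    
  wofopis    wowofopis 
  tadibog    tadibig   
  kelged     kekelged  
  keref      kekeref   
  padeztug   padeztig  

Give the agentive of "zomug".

rovgog and kelged both have 2 vowels yet inflect differently (rovgig, kekelged), so the number of vowels is not what conditions the rule; the final letter is.
"zomug" ends in -g. The stems ending in -g (padeztug → padeztig, rovgog → rovgig, tadibog → tadibig) change the last vowel to 'i'.
So zomug → zomig.

zomig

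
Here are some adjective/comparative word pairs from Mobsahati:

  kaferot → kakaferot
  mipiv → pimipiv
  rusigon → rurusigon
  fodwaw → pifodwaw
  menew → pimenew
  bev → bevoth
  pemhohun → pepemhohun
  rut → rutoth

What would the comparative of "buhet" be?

pibuhet

bev and mipiv both end in -v yet inflect differently (bevoth, pimipiv), so the final letter is not what conditions the rule; the number of vowels is.
"buhet" has 2 vowels. The stems with 2 vowels (fodwaw → pifodwaw, mipiv → pimipiv, menew → pimenew) add the prefix pi-.
So buhet → pibuhet.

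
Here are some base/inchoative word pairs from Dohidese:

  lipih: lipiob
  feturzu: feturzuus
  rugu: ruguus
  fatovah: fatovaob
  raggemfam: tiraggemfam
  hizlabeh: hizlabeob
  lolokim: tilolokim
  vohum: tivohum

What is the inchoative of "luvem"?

fatovah and raggemfam both have last vowel 'a' yet inflect differently (fatovaob, tiraggemfam), so the last vowel is not what conditions the rule; the final letter is.
"luvem" ends in -m. The stems ending in -m (raggemfam → tiraggemfam, vohum → tivohum, lolokim → tilolokim) add the prefix ti-.
So luvem → tiluvem.

tiluvem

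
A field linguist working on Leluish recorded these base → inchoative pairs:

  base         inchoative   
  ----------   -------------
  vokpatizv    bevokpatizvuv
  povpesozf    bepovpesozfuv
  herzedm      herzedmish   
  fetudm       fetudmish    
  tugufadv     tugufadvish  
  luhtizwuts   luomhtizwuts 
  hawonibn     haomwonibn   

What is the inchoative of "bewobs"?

beomwobs

"bewobs" has second-to-last letter 'b'. The one such stem in the data (hawonibn → haomwonibn) inserts -om- after the first vowel (as does luhtizwuts), so the same rule applies.
The other patterns: stems whose second-to-last letter is 'z' add be- … -uv around the stem; stems whose second-to-last letter is 'd' add -ish.
So bewobs → beomwobs.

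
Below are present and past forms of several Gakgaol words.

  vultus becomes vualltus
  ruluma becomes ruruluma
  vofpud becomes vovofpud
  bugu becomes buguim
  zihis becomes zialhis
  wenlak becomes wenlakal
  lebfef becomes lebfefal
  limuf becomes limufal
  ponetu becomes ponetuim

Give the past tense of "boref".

borefal

"boref" ends in -f. The stems ending in -f (limuf → limufal, lebfef → lebfefal) add -al.
So boref → borefal.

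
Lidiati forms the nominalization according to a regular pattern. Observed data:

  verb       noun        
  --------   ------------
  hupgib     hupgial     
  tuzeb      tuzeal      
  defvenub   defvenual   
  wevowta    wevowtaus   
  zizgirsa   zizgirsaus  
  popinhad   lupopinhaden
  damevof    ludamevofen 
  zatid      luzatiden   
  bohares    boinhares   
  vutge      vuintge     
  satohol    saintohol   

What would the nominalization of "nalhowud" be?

wevowta and popinhad both have last vowel 'a' yet inflect differently (wevowtaus, lupopinhaden), so the last vowel is not what conditions the rule; the final letter is.
"nalhowud" ends in -d. The stems ending in -d (popinhad → lupopinhaden, zatid → luzatiden) add lu- … -en around the stem.
So nalhowud → lunalhowuden.

lunalhowuden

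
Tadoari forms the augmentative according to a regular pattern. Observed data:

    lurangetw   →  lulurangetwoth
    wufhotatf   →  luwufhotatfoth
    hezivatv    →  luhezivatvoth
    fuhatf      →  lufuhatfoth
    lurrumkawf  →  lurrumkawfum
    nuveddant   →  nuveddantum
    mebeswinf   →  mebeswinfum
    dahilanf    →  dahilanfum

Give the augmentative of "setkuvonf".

setkuvonfum

wufhotatf and lurrumkawf both end in -f yet inflect differently (luwufhotatfoth, lurrumkawfum), so the final letter is not what conditions the rule; the second-to-last letter is.
"setkuvonf" has second-to-last letter 'n'. The stems whose second-to-last letter is 'n' (nuveddant → nuveddantum, mebeswinf → mebeswinfum, dahilanf → dahilanfum) add -um.
So setkuvonf → setkuvonfum.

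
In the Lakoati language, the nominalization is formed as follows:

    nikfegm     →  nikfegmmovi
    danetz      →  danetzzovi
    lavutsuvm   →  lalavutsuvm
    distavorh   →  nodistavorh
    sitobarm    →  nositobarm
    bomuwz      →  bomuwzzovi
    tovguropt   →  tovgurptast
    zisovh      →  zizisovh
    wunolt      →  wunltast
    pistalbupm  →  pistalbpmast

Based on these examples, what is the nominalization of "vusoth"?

vusothhovi

lavutsuvm and sitobarm both end in -m yet inflect differently (lalavutsuvm, nositobarm), so the final letter is not what conditions the rule; the second-to-last letter is.
"vusoth" has second-to-last letter 't'. The one such stem in the data (danetz → danetzzovi) doubles the final consonant and adds -ovi (as do bomuwz, nikfegm), so the same rule applies.
So vusoth → vusothhovi.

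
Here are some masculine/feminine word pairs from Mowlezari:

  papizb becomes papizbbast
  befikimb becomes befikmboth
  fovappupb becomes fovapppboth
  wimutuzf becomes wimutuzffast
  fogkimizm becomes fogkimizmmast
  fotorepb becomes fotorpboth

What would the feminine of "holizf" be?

"holizf" has second-to-last letter 'z'. The stems whose second-to-last letter is 'z' (papizb → papizbbast, wimutuzf → wimutuzffast, fogkimizm → fogkimizmmast) double the final consonant and add -ast.
The other pattern: stems whose second-to-last letter is 'm' or 'p' delete the last vowel and add -oth.
So holizf → holizffast.

holizffast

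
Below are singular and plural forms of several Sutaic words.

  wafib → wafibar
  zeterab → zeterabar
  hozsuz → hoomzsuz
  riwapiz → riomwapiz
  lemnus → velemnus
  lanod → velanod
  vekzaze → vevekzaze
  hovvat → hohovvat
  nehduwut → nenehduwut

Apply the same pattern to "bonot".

wafib and riwapiz both have last vowel 'i' yet inflect differently (wafibar, riomwapiz), so the last vowel is not what conditions the rule; the final letter is.
"bonot" ends in -t. The stems ending in -t (hovvat → hohovvat, nehduwut → nenehduwut) repeat the first consonant+vowel as a prefix.
So bonot → bobonot.

bobonot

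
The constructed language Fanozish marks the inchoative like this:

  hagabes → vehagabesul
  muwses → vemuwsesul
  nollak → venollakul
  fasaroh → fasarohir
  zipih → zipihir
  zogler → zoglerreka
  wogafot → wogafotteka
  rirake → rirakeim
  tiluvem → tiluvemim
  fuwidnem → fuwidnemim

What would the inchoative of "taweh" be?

tawehir

"taweh" ends in -h. The stems ending in -h (fasaroh → fasarohir, zipih → zipihir) add -ir.
The other patterns: stems ending in -k or -s add ve- … -ul around the stem; stems ending in -r or -t double the final consonant and add -eka; stems ending in -e or -m add -im.
So taweh → tawehir.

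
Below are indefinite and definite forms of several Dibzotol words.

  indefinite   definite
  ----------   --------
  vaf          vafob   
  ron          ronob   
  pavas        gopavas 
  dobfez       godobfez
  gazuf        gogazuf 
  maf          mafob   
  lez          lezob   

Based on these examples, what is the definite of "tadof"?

gotadof

dobfez and lez both end in -z yet inflect differently (godobfez, lezob), so the final letter is not what conditions the rule; the number of vowels is.
"tadof" has 2 vowels. The stems with 2 vowels (pavas → gopavas, gazuf → gogazuf, dobfez → godobfez) add the prefix go-.
The other pattern: stems with 1 vowel add -ob.
So tadof → gotadof.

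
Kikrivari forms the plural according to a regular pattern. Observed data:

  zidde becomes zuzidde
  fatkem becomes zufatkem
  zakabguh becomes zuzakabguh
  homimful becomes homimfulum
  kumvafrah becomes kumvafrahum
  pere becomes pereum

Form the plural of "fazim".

zakabguh and kumvafrah both end in -h yet inflect differently (zuzakabguh, kumvafrahum), so the final letter is not what conditions the rule; the first letter is.
"fazim" begins with f-. The one such stem in the data (fatkem → zufatkem) adds the prefix zu-, so the same rule applies.
So fazim → zufazim.

zufazim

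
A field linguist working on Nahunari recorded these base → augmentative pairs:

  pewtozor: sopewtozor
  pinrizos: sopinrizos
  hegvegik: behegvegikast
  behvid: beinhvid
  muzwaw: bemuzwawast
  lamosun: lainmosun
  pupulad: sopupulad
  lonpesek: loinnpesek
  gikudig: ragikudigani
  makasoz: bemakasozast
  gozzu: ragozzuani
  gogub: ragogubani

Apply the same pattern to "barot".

bainrot

pupulad and behvid both end in -d yet inflect differently (sopupulad, beinhvid), so the final letter is not what conditions the rule; the first letter is.
"barot" begins with b-. The one such stem in the data (behvid → beinhvid) inserts -in- after the first vowel (as do lonpesek, lamosun), so the same rule applies.
So barot → bainrot.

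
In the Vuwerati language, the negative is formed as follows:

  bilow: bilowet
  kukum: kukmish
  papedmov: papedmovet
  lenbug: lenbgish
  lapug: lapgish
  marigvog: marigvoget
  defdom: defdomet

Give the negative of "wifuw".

marigvog and lenbug both end in -g yet inflect differently (marigvoget, lenbgish), so the final letter is not what conditions the rule; the last vowel is.
"wifuw" has last vowel 'u'. The stems whose last vowel is 'u' (lenbug → lenbgish, kukum → kukmish, lapug → lapgish) delete the last vowel and add -ish.
The other pattern: stems whose last vowel is 'o' add -et.
So wifuw → wifwish.

wifwish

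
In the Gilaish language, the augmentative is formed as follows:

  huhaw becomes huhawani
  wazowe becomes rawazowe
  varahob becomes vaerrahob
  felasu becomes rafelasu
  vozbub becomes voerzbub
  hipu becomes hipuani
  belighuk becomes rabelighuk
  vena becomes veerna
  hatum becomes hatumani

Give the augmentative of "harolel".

hipu and felasu both end in -u yet inflect differently (hipuani, rafelasu), so the final letter is not what conditions the rule; the first letter is.
"harolel" begins with h-. The stems beginning with h- (hipu → hipuani, hatum → hatumani, huhaw → huhawani) add -ani.
So harolel → harolelani.

harolelani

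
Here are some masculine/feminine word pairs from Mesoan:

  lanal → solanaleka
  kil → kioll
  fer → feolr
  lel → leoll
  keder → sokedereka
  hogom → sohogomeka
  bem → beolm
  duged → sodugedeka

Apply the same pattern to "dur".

duolr

"dur" has 1 vowel. The stems with 1 vowel (kil → kioll, lel → leoll, bem → beolm) insert -ol- after the first vowel.
So dur → duolr.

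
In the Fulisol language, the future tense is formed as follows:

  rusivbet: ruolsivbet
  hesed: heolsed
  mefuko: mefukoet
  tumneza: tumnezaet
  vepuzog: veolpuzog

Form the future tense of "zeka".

zekaet

vepuzog and mefuko both have last vowel 'o' yet inflect differently (veolpuzog, mefukoet), so the last vowel is not what conditions the rule; whether the stem ends in a vowel or a consonant is.
"zeka" ends in a vowel. The stems ending in a vowel (tumneza → tumnezaet, mefuko → mefukoet) add -et.
The other pattern: stems ending in a consonant insert -ol- after the first vowel.
So zeka → zekaet.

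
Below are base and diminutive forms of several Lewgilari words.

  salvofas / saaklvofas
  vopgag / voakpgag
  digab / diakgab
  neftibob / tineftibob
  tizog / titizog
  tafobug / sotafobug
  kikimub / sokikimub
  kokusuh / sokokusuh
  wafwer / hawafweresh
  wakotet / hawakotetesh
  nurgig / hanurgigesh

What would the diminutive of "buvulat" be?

digab and neftibob both end in -b yet inflect differently (diakgab, tineftibob), so the final letter is not what conditions the rule; the last vowel is.
"buvulat" has last vowel 'a'. The stems whose last vowel is 'a' (salvofas → saaklvofas, vopgag → voakpgag, digab → diakgab) insert -ak- after the first vowel.
So buvulat → buakvulat.

buakvulat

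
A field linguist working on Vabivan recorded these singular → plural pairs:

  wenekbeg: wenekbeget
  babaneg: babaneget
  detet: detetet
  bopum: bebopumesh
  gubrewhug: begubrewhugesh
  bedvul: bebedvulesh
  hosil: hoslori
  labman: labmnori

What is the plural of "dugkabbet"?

dugkabbetet

"dugkabbet" has last vowel 'e'. The stems whose last vowel is 'e' (wenekbeg → wenekbeget, babaneg → babaneget, detet → detetet) add -et.
The other patterns: stems whose last vowel is 'u' add be- … -esh around the stem; stems whose last vowel is 'a' or 'i' delete the last vowel and add -ori.
So dugkabbet → dugkabbetet.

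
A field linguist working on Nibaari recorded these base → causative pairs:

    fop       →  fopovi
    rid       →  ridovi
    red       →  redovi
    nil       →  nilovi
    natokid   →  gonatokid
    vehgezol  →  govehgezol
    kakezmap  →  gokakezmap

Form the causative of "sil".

silovi

"sil" has 1 vowel. The stems with 1 vowel (fop → fopovi, rid → ridovi, red → redovi) add -ovi.
The other pattern: stems with 3 vowels add the prefix go-.
So sil → silovi.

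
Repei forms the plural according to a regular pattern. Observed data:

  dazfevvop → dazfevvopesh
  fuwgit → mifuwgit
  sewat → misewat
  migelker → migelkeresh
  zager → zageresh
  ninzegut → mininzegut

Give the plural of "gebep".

gebepesh

"gebep" ends in -p. The one such stem in the data (dazfevvop → dazfevvopesh) adds -esh, so the same rule applies.
The other pattern: stems ending in -t add the prefix mi-.
So gebep → gebepesh.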